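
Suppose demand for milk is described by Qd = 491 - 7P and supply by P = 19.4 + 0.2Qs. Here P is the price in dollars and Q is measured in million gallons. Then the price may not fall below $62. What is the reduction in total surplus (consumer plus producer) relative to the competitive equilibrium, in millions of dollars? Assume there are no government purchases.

Rearranging supply gives Qs = 5P - 97. In a free market, 491 - 7P = 5P - 97 gives the equilibrium P* = 49, Q* = 148.
Because the floor (62) lies above the market-clearing price, it is binding.
At P = 62: Qd = 491 - 7·62 = 57 and Qs = 5·62 - 97 = 213.
Quantity traded falls to 57. At Q = 57 the demand price is (491 - 57)/7 = 62 and the supply price is (97 + 57)/5 = 30.8.
Deadweight loss = ½ · (62 - 30.8) · (148 - 57) = ½ · 31.2 · 91 = 1419.6.

1419.6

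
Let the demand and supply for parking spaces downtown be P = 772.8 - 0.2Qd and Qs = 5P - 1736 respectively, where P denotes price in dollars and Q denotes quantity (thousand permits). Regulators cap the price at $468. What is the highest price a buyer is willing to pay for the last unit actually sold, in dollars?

Rearranging demand gives Qd = 3864 - 5P. Without the control the market clears where 3864 - 5P = 5P - 1736, i.e. P* = 560 and Q* = 1064.
The ceiling of 468 is below the equilibrium price 560, so it binds.
At P = 468: Qd = 3864 - 5·468 = 1524 and Qs = 5·468 - 1736 = 604.
Only 604 units reach the market. On the demand curve, the marginal buyer's willingness to pay at Q = 604 is (3864 - 604)/5 = 652.

652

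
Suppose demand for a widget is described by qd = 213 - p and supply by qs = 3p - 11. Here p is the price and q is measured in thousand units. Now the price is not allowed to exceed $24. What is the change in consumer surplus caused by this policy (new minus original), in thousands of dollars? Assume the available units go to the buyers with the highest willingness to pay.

-2656

Without the control the market clears where 213 - p = 3p - 11, i.e. p* = 56 and q* = 157.
Because the ceiling (24) lies below the market-clearing price, it is binding.
At p = 24: qd = 213 - 24 = 189 and qs = 3·24 - 11 = 61.
Consumer surplus without the control is ½ · (213 - 56) · 157 = 12324.5.
With the ceiling, 61 units are sold at 24 (assume they go to the highest-value buyers). The demand price at q = 61 is 152, so CS = ½ · [(213 - 24) + (152 - 24)] · 61 = 9668.5.
Change in consumer surplus = 9668.5 - 12324.5 = -2656.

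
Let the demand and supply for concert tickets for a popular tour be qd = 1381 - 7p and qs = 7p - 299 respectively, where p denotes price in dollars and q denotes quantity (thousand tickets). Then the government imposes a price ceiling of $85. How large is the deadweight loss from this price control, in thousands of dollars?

8575

Without the control the market clears where 1381 - 7p = 7p - 299, i.e. p* = 120 and q* = 541.
The ceiling of 85 is below the equilibrium price 120, so it binds.
At p = 85: qd = 1381 - 7·85 = 786 and qs = 7·85 - 299 = 296.
Quantity traded falls to 296. At q = 296 the demand price is (1381 - 296)/7 = 155 and the supply price is (299 + 296)/7 = 85.
Deadweight loss = ½ · (155 - 85) · (541 - 296) = ½ · 70 · 245 = 8575.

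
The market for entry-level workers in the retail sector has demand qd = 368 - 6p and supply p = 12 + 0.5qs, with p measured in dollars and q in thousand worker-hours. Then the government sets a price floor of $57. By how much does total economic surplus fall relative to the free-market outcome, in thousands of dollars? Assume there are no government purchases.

768

Rearranging supply gives qs = 2p - 24. Without the control the market clears where 368 - 6p = 2p - 24, i.e. p* = 49 and q* = 74.
Since 57 > 49, the floor is binding.
At p = 57: qd = 368 - 6·57 = 26 and qs = 2·57 - 24 = 90.
Quantity traded falls to 26. At q = 26 the demand price is (368 - 26)/6 = 57 and the supply price is (24 + 26)/2 = 25.
Deadweight loss = ½ · (57 - 25) · (74 - 26) = ½ · 32 · 48 = 768.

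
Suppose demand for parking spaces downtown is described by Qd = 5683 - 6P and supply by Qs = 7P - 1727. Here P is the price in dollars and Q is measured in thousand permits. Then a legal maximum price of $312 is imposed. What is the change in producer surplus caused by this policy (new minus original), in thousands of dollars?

-350880

Without the control the market clears where 5683 - 6P = 7P - 1727, i.e. P* = 570 and Q* = 2263.
Since 312 < 570, the ceiling is binding.
At P = 312: Qd = 5683 - 6·312 = 3811 and Qs = 7·312 - 1727 = 457.
Producer surplus without the control is ½ · (570 - 1727/7) · 2263 = 5121169/14.
With the ceiling, producers sell 457 units at 312, so PS = ½ · (312 - 1727/7) · 457 = 208849/14.
Change in producer surplus = 208849/14 - 5121169/14 = -350880.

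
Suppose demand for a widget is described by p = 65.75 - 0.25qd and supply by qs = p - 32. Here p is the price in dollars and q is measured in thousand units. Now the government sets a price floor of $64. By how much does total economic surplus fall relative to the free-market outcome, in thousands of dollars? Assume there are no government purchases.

Rearranging demand gives qd = 263 - 4p. Without the control the market clears where 263 - 4p = p - 32, i.e. p* = 59 and q* = 27.
Because the floor (64) lies above the market-clearing price, it is binding.
At p = 64: qd = 263 - 4·64 = 7 and qs = 64 - 32 = 32.
Quantity traded falls to 7. At q = 7 the demand price is (263 - 7)/4 = 64 and the supply price is 32 + 7 = 39.
Deadweight loss = ½ · (64 - 39) · (27 - 7) = ½ · 25 · 20 = 250.

250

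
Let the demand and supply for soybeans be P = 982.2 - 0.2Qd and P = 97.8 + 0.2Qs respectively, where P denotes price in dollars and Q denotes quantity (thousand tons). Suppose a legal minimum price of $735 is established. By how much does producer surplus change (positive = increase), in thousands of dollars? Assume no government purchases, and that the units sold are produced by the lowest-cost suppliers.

Rearranging demand gives Qd = 4911 - 5P; rearranging supply gives Qs = 5P - 489. Equilibrium: 4911 - 5P = 5P - 489, so 5400 = 10P and P* = 540, Q* = 2211.
The floor of 735 is above the equilibrium price 540, so it binds.
At P = 735: Qd = 4911 - 5·735 = 1236 and Qs = 5·735 - 489 = 3186.
Producer surplus without the control is ½ · (540 - 97.8) · 2211 = 488852.1.
With the floor, 1236 units are sold at 735. The supply price at Q = 1236 is 345, so PS = ½ · [(735 - 97.8) + (735 - 345)] · 1236 = 634809.6.
Change in producer surplus = 634809.6 - 488852.1 = 145957.5.

145957.5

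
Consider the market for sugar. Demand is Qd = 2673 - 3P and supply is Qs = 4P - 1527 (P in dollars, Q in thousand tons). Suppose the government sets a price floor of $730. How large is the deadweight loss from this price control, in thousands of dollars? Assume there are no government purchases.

44362.5

In a free market, 2673 - 3P = 4P - 1527 gives the equilibrium P* = 600, Q* = 873.
The floor of 730 is above the equilibrium price 600, so it binds.
At P = 730: Qd = 2673 - 3·730 = 483 and Qs = 4·730 - 1527 = 1393.
Quantity traded falls to 483. At Q = 483 the demand price is (2673 - 483)/3 = 730 and the supply price is (1527 + 483)/4 = 502.5.
Deadweight loss = ½ · (730 - 502.5) · (873 - 483) = ½ · 227.5 · 390 = 44362.5.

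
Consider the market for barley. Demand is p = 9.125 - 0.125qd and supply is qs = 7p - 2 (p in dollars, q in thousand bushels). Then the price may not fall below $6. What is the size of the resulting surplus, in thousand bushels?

15

Rearranging demand gives qd = 73 - 8p. Equilibrium: 73 - 8p = 7p - 2, so 75 = 15p and p* = 5, q* = 33.
Because the floor (6) lies above the market-clearing price, it is binding.
At p = 6: qd = 73 - 8·6 = 25 and qs = 7·6 - 2 = 40.
Surplus = qs - qd = 40 - 25 = 15.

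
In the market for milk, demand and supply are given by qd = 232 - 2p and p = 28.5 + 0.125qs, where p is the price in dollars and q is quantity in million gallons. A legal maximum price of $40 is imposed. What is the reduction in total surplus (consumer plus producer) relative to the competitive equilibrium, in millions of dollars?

720

Rearranging supply gives qs = 8p - 228. Without the control the market clears where 232 - 2p = 8p - 228, i.e. p* = 46 and q* = 140.
Because the ceiling (40) lies below the market-clearing price, it is binding.
At p = 40: qd = 232 - 2·40 = 152 and qs = 8·40 - 228 = 92.
Quantity traded falls to 92. At q = 92 the demand price is (232 - 92)/2 = 70 and the supply price is (228 + 92)/8 = 40.
Deadweight loss = ½ · (70 - 40) · (140 - 92) = ½ · 30 · 48 = 720.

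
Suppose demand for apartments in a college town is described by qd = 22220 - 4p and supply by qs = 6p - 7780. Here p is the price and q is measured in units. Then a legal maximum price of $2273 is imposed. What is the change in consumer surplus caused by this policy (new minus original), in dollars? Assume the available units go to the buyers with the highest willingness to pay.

Without the control the market clears where 22220 - 4p = 6p - 7780, i.e. p* = 3000 and q* = 10220.
Since 2273 < 3000, the ceiling is binding.
At p = 2273: qd = 22220 - 4·2273 = 13128 and qs = 6·2273 - 7780 = 5858.
Consumer surplus without the control is ½ · (5555 - 3000) · 10220 = 13056050.
With the ceiling, 5858 units are sold at 2273 (assume they go to the highest-value buyers). The demand price at q = 5858 is 4090.5, so CS = ½ · [(5555 - 2273) + (4090.5 - 2273)] · 5858 = 14936435.5.
Change in consumer surplus = 14936435.5 - 13056050 = 1880385.5.

1880385.5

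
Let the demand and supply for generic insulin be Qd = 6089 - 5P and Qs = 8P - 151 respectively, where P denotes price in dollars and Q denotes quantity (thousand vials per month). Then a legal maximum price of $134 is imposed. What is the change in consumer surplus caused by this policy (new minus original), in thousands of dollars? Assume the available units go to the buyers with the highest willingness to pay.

Setting quantity demanded equal to quantity supplied, 6089 - 5P = 8P - 151, gives P* = 480 and Q* = 3689.
Since 134 < 480, the ceiling is binding.
At P = 134: Qd = 6089 - 5·134 = 5419 and Qs = 8·134 - 151 = 921.
Consumer surplus without the control is ½ · (1217.8 - 480) · 3689 = 1360872.1.
With the ceiling, 921 units are sold at 134 (assume they go to the highest-value buyers). The demand price at Q = 921 is 1033.6, so CS = ½ · [(1217.8 - 134) + (1033.6 - 134)] · 921 = 913355.7.
Change in consumer surplus = 913355.7 - 1360872.1 = -447516.4.

-447516.4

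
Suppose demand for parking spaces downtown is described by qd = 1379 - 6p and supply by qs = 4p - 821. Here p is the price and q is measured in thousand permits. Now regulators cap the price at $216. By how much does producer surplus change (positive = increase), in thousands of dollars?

Equilibrium: 1379 - 6p = 4p - 821, so 2200 = 10p and p* = 220, q* = 59.
The ceiling of 216 is below the equilibrium price 220, so it binds.
At p = 216: qd = 1379 - 6·216 = 83 and qs = 4·216 - 821 = 43.
Producer surplus without the control is ½ · (220 - 205.25) · 59 = 435.125.
With the ceiling, producers sell 43 units at 216, so PS = ½ · (216 - 205.25) · 43 = 231.125.
Change in producer surplus = 231.125 - 435.125 = -204.

-204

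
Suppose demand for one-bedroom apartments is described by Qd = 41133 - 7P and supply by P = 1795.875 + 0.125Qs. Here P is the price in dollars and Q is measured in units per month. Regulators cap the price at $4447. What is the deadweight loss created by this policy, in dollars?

0

Rearranging supply gives Qs = 8P - 14367. Setting quantity demanded equal to quantity supplied, 41133 - 7P = 8P - 14367, gives P* = 3700 and Q* = 15233.
Since 4447 is above P* = 3700, the ceiling does not bind and the free-market outcome prevails.
Since the control does not bind, no trades are prevented and deadweight loss is zero.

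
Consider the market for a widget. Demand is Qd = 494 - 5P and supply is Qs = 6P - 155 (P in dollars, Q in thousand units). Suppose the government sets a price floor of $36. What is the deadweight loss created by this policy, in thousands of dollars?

Setting quantity demanded equal to quantity supplied, 494 - 5P = 6P - 155, gives P* = 59 and Q* = 199.
The floor of 36 is below the equilibrium price 59, so it is not binding; the market clears at P* = 59, Q* = 199.
Since the control does not bind, no trades are prevented and deadweight loss is zero.

0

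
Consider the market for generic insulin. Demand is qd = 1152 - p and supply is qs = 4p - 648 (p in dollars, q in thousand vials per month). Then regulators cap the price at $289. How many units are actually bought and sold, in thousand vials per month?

Equilibrium: 1152 - p = 4p - 648, so 1800 = 5p and p* = 360, q* = 792.
The ceiling of 289 is below the equilibrium price 360, so it binds.
At p = 289: qd = 1152 - 289 = 863 and qs = 4·289 - 648 = 508.
The quantity actually transacted is the short side, supply: 508.

508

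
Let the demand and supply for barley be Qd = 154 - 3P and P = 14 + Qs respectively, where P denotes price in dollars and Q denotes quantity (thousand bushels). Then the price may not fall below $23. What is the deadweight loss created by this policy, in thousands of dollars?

0

Rearranging supply gives Qs = P - 14. Without the control the market clears where 154 - 3P = P - 14, i.e. P* = 42 and Q* = 28.
The floor of 23 is below the equilibrium price 42, so it is not binding; the market clears at P* = 42, Q* = 28.
Since the control does not bind, no trades are prevented and deadweight loss is zero.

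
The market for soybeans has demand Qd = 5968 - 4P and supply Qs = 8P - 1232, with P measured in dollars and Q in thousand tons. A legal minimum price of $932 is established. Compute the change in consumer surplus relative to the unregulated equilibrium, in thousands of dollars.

In a free market, 5968 - 4P = 8P - 1232 gives the equilibrium P* = 600, Q* = 3568.
Since 932 > 600, the floor is binding.
At P = 932: Qd = 5968 - 4·932 = 2240 and Qs = 8·932 - 1232 = 6224.
Consumer surplus without the control is ½ · (1492 - 600) · 3568 = 1591328.
With the floor, consumers buy 2240 units at 932, so CS = ½ · (1492 - 932) · 2240 = 627200.
Change in consumer surplus = 627200 - 1591328 = -964128.

-964128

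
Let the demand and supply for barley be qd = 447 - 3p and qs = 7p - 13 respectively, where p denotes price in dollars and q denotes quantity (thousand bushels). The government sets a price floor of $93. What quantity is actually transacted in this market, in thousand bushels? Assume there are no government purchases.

Equilibrium: 447 - 3p = 7p - 13, so 460 = 10p and p* = 46, q* = 309.
The floor of 93 is above the equilibrium price 46, so it binds.
At p = 93: qd = 447 - 3·93 = 168 and qs = 7·93 - 13 = 638.
The quantity actually transacted is the short side, demand: 168.

168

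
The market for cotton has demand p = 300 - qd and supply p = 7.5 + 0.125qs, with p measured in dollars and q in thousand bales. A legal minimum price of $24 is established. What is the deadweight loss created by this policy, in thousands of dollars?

Rearranging demand gives qd = 300 - p; rearranging supply gives qs = 8p - 60. Equilibrium: 300 - p = 8p - 60, so 360 = 9p and p* = 40, q* = 260.
The floor of 24 is below the equilibrium price 40, so it is not binding; the market clears at p* = 40, q* = 260.
Since the control does not bind, no trades are prevented and deadweight loss is zero.

0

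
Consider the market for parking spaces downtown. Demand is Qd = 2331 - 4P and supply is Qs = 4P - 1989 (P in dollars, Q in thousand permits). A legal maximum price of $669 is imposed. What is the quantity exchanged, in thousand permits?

Setting quantity demanded equal to quantity supplied, 2331 - 4P = 4P - 1989, gives P* = 540 and Q* = 171.
Since 669 is above P* = 540, the ceiling does not bind and the free-market outcome prevails.

171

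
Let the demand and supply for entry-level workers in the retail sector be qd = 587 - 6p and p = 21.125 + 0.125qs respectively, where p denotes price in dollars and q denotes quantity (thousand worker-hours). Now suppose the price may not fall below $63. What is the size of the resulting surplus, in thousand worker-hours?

126

Rearranging supply gives qs = 8p - 169. In a free market, 587 - 6p = 8p - 169 gives the equilibrium p* = 54, q* = 263.
The floor of 63 is above the equilibrium price 54, so it binds.
At p = 63: qd = 587 - 6·63 = 209 and qs = 8·63 - 169 = 335.
Surplus = qs - qd = 335 - 209 = 126.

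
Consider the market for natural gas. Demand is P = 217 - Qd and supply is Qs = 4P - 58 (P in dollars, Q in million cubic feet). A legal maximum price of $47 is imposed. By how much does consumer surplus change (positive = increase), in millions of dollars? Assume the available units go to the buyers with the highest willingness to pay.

528

Rearranging demand gives Qd = 217 - P. In a free market, 217 - P = 4P - 58 gives the equilibrium P* = 55, Q* = 162.
Because the ceiling (47) lies below the market-clearing price, it is binding.
At P = 47: Qd = 217 - 47 = 170 and Qs = 4·47 - 58 = 130.
Consumer surplus without the control is ½ · (217 - 55) · 162 = 13122.
With the ceiling, 130 units are sold at 47 (assume they go to the highest-value buyers). The demand price at Q = 130 is 87, so CS = ½ · [(217 - 47) + (87 - 47)] · 130 = 13650.
Change in consumer surplus = 13650 - 13122 = 528.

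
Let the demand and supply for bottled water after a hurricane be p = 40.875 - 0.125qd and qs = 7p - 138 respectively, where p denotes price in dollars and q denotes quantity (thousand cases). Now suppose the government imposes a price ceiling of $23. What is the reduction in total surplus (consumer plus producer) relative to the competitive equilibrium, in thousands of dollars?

420

Rearranging demand gives qd = 327 - 8p. Equilibrium: 327 - 8p = 7p - 138, so 465 = 15p and p* = 31, q* = 79.
Since 23 < 31, the ceiling is binding.
At p = 23: qd = 327 - 8·23 = 143 and qs = 7·23 - 138 = 23.
Quantity traded falls to 23. At q = 23 the demand price is (327 - 23)/8 = 38 and the supply price is (138 + 23)/7 = 23.
Deadweight loss = ½ · (38 - 23) · (79 - 23) = ½ · 15 · 56 = 420.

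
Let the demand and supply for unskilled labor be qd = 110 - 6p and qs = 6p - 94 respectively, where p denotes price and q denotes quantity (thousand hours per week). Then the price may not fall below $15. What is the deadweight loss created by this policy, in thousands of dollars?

0

Without the control the market clears where 110 - 6p = 6p - 94, i.e. p* = 17 and q* = 8.
Since 15 is below p* = 17, the floor does not bind and the free-market outcome prevails.
Since the control does not bind, no trades are prevented and deadweight loss is zero.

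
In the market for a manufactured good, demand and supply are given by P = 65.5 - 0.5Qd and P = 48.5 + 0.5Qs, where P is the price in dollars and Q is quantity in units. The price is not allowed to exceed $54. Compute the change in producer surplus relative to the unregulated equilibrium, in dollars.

Rearranging demand gives Qd = 131 - 2P; rearranging supply gives Qs = 2P - 97. Equilibrium: 131 - 2P = 2P - 97, so 228 = 4P and P* = 57, Q* = 17.
Because the ceiling (54) lies below the market-clearing price, it is binding.
At P = 54: Qd = 131 - 2·54 = 23 and Qs = 2·54 - 97 = 11.
Producer surplus without the control is ½ · (57 - 48.5) · 17 = 72.25.
With the ceiling, producers sell 11 units at 54, so PS = ½ · (54 - 48.5) · 11 = 30.25.
Change in producer surplus = 30.25 - 72.25 = -42.

-42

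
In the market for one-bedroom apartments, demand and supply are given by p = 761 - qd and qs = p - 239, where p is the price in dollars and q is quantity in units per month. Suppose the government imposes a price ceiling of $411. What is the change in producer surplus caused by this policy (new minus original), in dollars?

-19268.5

Rearranging demand gives qd = 761 - p. Without the control the market clears where 761 - p = p - 239, i.e. p* = 500 and q* = 261.
Since 411 < 500, the ceiling is binding.
At p = 411: qd = 761 - 411 = 350 and qs = 411 - 239 = 172.
Producer surplus without the control is ½ · (500 - 239) · 261 = 34060.5.
With the ceiling, producers sell 172 units at 411, so PS = ½ · (411 - 239) · 172 = 14792.
Change in producer surplus = 14792 - 34060.5 = -19268.5.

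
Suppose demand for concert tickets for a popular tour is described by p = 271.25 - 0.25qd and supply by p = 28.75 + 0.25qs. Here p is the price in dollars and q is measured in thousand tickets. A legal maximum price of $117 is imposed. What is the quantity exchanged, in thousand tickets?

Rearranging demand gives qd = 1085 - 4p; rearranging supply gives qs = 4p - 115. Setting quantity demanded equal to quantity supplied, 1085 - 4p = 4p - 115, gives p* = 150 and q* = 485.
The ceiling of 117 is below the equilibrium price 150, so it binds.
At p = 117: qd = 1085 - 4·117 = 617 and qs = 4·117 - 115 = 353.
The quantity actually transacted is the short side, supply: 353.

353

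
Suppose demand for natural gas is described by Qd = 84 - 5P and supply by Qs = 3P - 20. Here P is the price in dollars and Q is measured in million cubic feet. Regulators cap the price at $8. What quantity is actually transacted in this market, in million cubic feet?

In a free market, 84 - 5P = 3P - 20 gives the equilibrium P* = 13, Q* = 19.
Since 8 < 13, the ceiling is binding.
At P = 8: Qd = 84 - 5·8 = 44 and Qs = 3·8 - 20 = 4.
The quantity actually transacted is the short side, supply: 4.

4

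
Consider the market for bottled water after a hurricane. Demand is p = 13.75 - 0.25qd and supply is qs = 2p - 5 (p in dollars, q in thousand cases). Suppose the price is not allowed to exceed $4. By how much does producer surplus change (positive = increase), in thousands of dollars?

Rearranging demand gives qd = 55 - 4p. In a free market, 55 - 4p = 2p - 5 gives the equilibrium p* = 10, q* = 15.
The ceiling of 4 is below the equilibrium price 10, so it binds.
At p = 4: qd = 55 - 4·4 = 39 and qs = 2·4 - 5 = 3.
Producer surplus without the control is ½ · (10 - 2.5) · 15 = 56.25.
With the ceiling, producers sell 3 units at 4, so PS = ½ · (4 - 2.5) · 3 = 2.25.
Change in producer surplus = 2.25 - 56.25 = -54.

-54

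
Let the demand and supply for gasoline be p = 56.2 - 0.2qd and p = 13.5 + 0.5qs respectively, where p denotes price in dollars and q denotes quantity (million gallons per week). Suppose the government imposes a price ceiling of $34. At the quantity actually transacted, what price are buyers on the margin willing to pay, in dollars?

48

Rearranging demand gives qd = 281 - 5p; rearranging supply gives qs = 2p - 27. Setting quantity demanded equal to quantity supplied, 281 - 5p = 2p - 27, gives p* = 44 and q* = 61.
The ceiling of 34 is below the equilibrium price 44, so it binds.
At p = 34: qd = 281 - 5·34 = 111 and qs = 2·34 - 27 = 41.
Only 41 units reach the market. On the demand curve, the marginal buyer's willingness to pay at q = 41 is (281 - 41)/5 = 48.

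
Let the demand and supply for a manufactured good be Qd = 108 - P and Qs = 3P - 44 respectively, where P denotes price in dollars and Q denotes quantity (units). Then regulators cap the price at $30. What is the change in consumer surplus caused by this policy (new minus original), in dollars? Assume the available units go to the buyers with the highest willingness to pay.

80

Setting quantity demanded equal to quantity supplied, 108 - P = 3P - 44, gives P* = 38 and Q* = 70.
Since 30 < 38, the ceiling is binding.
At P = 30: Qd = 108 - 30 = 78 and Qs = 3·30 - 44 = 46.
Consumer surplus without the control is ½ · (108 - 38) · 70 = 2450.
With the ceiling, 46 units are sold at 30 (assume they go to the highest-value buyers). The demand price at Q = 46 is 62, so CS = ½ · [(108 - 30) + (62 - 30)] · 46 = 2530.
Change in consumer surplus = 2530 - 2450 = 80.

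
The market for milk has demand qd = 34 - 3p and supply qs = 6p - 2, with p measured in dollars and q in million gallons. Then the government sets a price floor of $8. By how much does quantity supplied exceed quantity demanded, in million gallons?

36

In a free market, 34 - 3p = 6p - 2 gives the equilibrium p* = 4, q* = 22.
Since 8 > 4, the floor is binding.
At p = 8: qd = 34 - 3·8 = 10 and qs = 6·8 - 2 = 46.
Surplus = qs - qd = 46 - 10 = 36.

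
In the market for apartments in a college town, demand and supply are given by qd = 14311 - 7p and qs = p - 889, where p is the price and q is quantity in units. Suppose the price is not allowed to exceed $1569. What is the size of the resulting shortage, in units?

2648

In a free market, 14311 - 7p = p - 889 gives the equilibrium p* = 1900, q* = 1011.
The ceiling of 1569 is below the equilibrium price 1900, so it binds.
At p = 1569: qd = 14311 - 7·1569 = 3328 and qs = 1569 - 889 = 680.
Shortage = qd - qs = 3328 - 680 = 2648.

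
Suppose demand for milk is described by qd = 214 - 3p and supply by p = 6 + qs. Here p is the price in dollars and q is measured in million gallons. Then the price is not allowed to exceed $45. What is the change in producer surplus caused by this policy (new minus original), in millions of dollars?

Rearranging supply gives qs = p - 6. Equilibrium: 214 - 3p = p - 6, so 220 = 4p and p* = 55, q* = 49.
Because the ceiling (45) lies below the market-clearing price, it is binding.
At p = 45: qd = 214 - 3·45 = 79 and qs = 45 - 6 = 39.
Producer surplus without the control is ½ · (55 - 6) · 49 = 1200.5.
With the ceiling, producers sell 39 units at 45, so PS = ½ · (45 - 6) · 39 = 760.5.
Change in producer surplus = 760.5 - 1200.5 = -440.

-440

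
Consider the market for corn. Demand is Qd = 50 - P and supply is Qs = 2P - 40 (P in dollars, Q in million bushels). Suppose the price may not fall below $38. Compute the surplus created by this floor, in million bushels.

Without the control the market clears where 50 - P = 2P - 40, i.e. P* = 30 and Q* = 20.
Because the floor (38) lies above the market-clearing price, it is binding.
At P = 38: Qd = 50 - 38 = 12 and Qs = 2·38 - 40 = 36.
Surplus = Qs - Qd = 36 - 12 = 24.

24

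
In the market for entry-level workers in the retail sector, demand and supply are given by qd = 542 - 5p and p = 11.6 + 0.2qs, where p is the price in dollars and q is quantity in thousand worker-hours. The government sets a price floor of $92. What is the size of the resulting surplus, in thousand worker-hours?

Rearranging supply gives qs = 5p - 58. Equilibrium: 542 - 5p = 5p - 58, so 600 = 10p and p* = 60, q* = 242.
The floor of 92 is above the equilibrium price 60, so it binds.
At p = 92: qd = 542 - 5·92 = 82 and qs = 5·92 - 58 = 402.
Surplus = qs - qd = 402 - 82 = 320.

320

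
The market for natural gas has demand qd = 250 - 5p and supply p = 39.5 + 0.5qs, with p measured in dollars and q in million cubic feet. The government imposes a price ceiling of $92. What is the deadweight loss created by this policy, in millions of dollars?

0

Rearranging supply gives qs = 2p - 79. Without the control the market clears where 250 - 5p = 2p - 79, i.e. p* = 47 and q* = 15.
The ceiling of 92 is above the equilibrium price 47, so it is not binding; the market clears at p* = 47, q* = 15.
Since the control does not bind, no trades are prevented and deadweight loss is zero.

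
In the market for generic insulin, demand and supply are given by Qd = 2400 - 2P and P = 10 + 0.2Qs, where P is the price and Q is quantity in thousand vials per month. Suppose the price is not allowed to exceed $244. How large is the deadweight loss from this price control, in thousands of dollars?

98315

Rearranging supply gives Qs = 5P - 50. Equilibrium: 2400 - 2P = 5P - 50, so 2450 = 7P and P* = 350, Q* = 1700.
Because the ceiling (244) lies below the market-clearing price, it is binding.
At P = 244: Qd = 2400 - 2·244 = 1912 and Qs = 5·244 - 50 = 1170.
Quantity traded falls to 1170. At Q = 1170 the demand price is (2400 - 1170)/2 = 615 and the supply price is (50 + 1170)/5 = 244.
Deadweight loss = ½ · (615 - 244) · (1700 - 1170) = ½ · 371 · 530 = 98315.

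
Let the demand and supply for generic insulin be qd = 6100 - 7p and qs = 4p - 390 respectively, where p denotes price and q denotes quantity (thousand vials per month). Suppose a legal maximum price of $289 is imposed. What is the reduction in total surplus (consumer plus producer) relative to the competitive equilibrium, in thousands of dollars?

284746

Setting quantity demanded equal to quantity supplied, 6100 - 7p = 4p - 390, gives p* = 590 and q* = 1970.
Because the ceiling (289) lies below the market-clearing price, it is binding.
At p = 289: qd = 6100 - 7·289 = 4077 and qs = 4·289 - 390 = 766.
Quantity traded falls to 766. At q = 766 the demand price is (6100 - 766)/7 = 762 and the supply price is (390 + 766)/4 = 289.
Deadweight loss = ½ · (762 - 289) · (1970 - 766) = ½ · 473 · 1204 = 284746.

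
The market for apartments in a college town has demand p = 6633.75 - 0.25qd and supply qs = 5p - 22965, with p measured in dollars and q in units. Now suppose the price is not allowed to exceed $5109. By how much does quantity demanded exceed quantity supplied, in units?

Rearranging demand gives qd = 26535 - 4p. Setting quantity demanded equal to quantity supplied, 26535 - 4p = 5p - 22965, gives p* = 5500 and q* = 4535.
The ceiling of 5109 is below the equilibrium price 5500, so it binds.
At p = 5109: qd = 26535 - 4·5109 = 6099 and qs = 5·5109 - 22965 = 2580.
Shortage = qd - qs = 6099 - 2580 = 3519.

3519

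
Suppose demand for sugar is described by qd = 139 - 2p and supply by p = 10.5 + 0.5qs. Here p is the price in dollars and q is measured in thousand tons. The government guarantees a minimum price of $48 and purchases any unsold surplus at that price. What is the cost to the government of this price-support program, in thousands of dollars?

Rearranging supply gives qs = 2p - 21. Setting quantity demanded equal to quantity supplied, 139 - 2p = 2p - 21, gives p* = 40 and q* = 59.
Since 48 > 40, the floor is binding.
At p = 48: qd = 139 - 2·48 = 43 and qs = 2·48 - 21 = 75.
Surplus = qs - qd = 32.
Government expenditure = surplus × support price = 32 × 48 = 1536.

1536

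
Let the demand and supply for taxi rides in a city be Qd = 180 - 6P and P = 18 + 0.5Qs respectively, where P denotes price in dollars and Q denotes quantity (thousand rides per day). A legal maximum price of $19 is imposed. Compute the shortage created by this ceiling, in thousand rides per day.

Rearranging supply gives Qs = 2P - 36. Without the control the market clears where 180 - 6P = 2P - 36, i.e. P* = 27 and Q* = 18.
Since 19 < 27, the ceiling is binding.
At P = 19: Qd = 180 - 6·19 = 66 and Qs = 2·19 - 36 = 2.
Shortage = Qd - Qs = 66 - 2 = 64.

64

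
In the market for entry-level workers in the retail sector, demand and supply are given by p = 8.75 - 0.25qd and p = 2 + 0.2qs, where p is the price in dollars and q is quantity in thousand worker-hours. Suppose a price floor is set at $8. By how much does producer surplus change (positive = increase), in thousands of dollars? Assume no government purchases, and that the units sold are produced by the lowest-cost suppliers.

Rearranging demand gives qd = 35 - 4p; rearranging supply gives qs = 5p - 10. Without the control the market clears where 35 - 4p = 5p - 10, i.e. p* = 5 and q* = 15.
The floor of 8 is above the equilibrium price 5, so it binds.
At p = 8: qd = 35 - 4·8 = 3 and qs = 5·8 - 10 = 30.
Producer surplus without the control is ½ · (5 - 2) · 15 = 22.5.
With the floor, 3 units are sold at 8. The supply price at q = 3 is 2.6, so PS = ½ · [(8 - 2) + (8 - 2.6)] · 3 = 17.1.
Change in producer surplus = 17.1 - 22.5 = -5.4.

-5.4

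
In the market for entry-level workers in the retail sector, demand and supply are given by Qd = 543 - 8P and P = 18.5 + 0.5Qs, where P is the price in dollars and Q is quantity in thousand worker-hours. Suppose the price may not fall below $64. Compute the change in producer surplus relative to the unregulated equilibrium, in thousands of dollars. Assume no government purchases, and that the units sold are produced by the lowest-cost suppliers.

Rearranging supply gives Qs = 2P - 37. Equilibrium: 543 - 8P = 2P - 37, so 580 = 10P and P* = 58, Q* = 79.
Since 64 > 58, the floor is binding.
At P = 64: Qd = 543 - 8·64 = 31 and Qs = 2·64 - 37 = 91.
Producer surplus without the control is ½ · (58 - 18.5) · 79 = 1560.25.
With the floor, 31 units are sold at 64. The supply price at Q = 31 is 34, so PS = ½ · [(64 - 18.5) + (64 - 34)] · 31 = 1170.25.
Change in producer surplus = 1170.25 - 1560.25 = -390.

-390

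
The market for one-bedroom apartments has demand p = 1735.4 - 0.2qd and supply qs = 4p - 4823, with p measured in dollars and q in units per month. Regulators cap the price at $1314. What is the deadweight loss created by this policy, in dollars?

Rearranging demand gives qd = 8677 - 5p. Setting quantity demanded equal to quantity supplied, 8677 - 5p = 4p - 4823, gives p* = 1500 and q* = 1177.
Because the ceiling (1314) lies below the market-clearing price, it is binding.
At p = 1314: qd = 8677 - 5·1314 = 2107 and qs = 4·1314 - 4823 = 433.
Quantity traded falls to 433. At q = 433 the demand price is (8677 - 433)/5 = 1648.8 and the supply price is (4823 + 433)/4 = 1314.
Deadweight loss = ½ · (1648.8 - 1314) · (1177 - 433) = ½ · 334.8 · 744 = 124545.6.

124545.6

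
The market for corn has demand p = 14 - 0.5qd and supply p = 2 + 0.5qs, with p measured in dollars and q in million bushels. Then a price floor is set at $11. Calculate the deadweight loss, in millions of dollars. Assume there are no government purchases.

18

Rearranging demand gives qd = 28 - 2p; rearranging supply gives qs = 2p - 4. Setting quantity demanded equal to quantity supplied, 28 - 2p = 2p - 4, gives p* = 8 and q* = 12.
The floor of 11 is above the equilibrium price 8, so it binds.
At p = 11: qd = 28 - 2·11 = 6 and qs = 2·11 - 4 = 18.
Quantity traded falls to 6. At q = 6 the demand price is (28 - 6)/2 = 11 and the supply price is (4 + 6)/2 = 5.
Deadweight loss = ½ · (11 - 5) · (12 - 6) = ½ · 6 · 6 = 18.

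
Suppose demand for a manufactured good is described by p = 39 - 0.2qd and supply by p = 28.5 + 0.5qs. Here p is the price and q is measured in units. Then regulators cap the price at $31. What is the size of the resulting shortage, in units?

Rearranging demand gives qd = 195 - 5p; rearranging supply gives qs = 2p - 57. Setting quantity demanded equal to quantity supplied, 195 - 5p = 2p - 57, gives p* = 36 and q* = 15.
The ceiling of 31 is below the equilibrium price 36, so it binds.
At p = 31: qd = 195 - 5·31 = 40 and qs = 2·31 - 57 = 5.
Shortage = qd - qs = 40 - 5 = 35.

35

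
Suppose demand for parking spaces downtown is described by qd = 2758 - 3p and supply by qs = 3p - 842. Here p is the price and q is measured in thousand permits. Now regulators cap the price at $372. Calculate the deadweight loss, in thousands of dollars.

In a free market, 2758 - 3p = 3p - 842 gives the equilibrium p* = 600, q* = 958.
Since 372 < 600, the ceiling is binding.
At p = 372: qd = 2758 - 3·372 = 1642 and qs = 3·372 - 842 = 274.
Quantity traded falls to 274. At q = 274 the demand price is (2758 - 274)/3 = 828 and the supply price is (842 + 274)/3 = 372.
Deadweight loss = ½ · (828 - 372) · (958 - 274) = ½ · 456 · 684 = 155952.

155952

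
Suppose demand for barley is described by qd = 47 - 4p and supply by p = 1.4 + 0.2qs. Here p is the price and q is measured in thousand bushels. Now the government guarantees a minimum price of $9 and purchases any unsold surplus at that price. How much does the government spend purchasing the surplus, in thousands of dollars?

Rearranging supply gives qs = 5p - 7. Equilibrium: 47 - 4p = 5p - 7, so 54 = 9p and p* = 6, q* = 23.
The floor of 9 is above the equilibrium price 6, so it binds.
At p = 9: qd = 47 - 4·9 = 11 and qs = 5·9 - 7 = 38.
Surplus = qs - qd = 27.
Government expenditure = surplus × support price = 27 × 9 = 243.

243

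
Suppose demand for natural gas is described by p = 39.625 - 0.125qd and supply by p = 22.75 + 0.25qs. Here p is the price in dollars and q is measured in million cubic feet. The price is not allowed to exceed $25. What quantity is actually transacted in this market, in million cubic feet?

Rearranging demand gives qd = 317 - 8p; rearranging supply gives qs = 4p - 91. Equilibrium: 317 - 8p = 4p - 91, so 408 = 12p and p* = 34, q* = 45.
Because the ceiling (25) lies below the market-clearing price, it is binding.
At p = 25: qd = 317 - 8·25 = 117 and qs = 4·25 - 91 = 9.
The quantity actually transacted is the short side, supply: 9.

9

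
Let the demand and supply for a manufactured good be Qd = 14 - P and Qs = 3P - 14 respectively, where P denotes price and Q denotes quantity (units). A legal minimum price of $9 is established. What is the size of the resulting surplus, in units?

Equilibrium: 14 - P = 3P - 14, so 28 = 4P and P* = 7, Q* = 7.
The floor of 9 is above the equilibrium price 7, so it binds.
At P = 9: Qd = 14 - 9 = 5 and Qs = 3·9 - 14 = 13.
Surplus = Qs - Qd = 13 - 5 = 8.

8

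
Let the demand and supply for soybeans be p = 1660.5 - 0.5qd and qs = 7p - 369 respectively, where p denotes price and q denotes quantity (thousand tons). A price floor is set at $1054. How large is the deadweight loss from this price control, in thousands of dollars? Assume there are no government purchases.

533232

Rearranging demand gives qd = 3321 - 2p. Equilibrium: 3321 - 2p = 7p - 369, so 3690 = 9p and p* = 410, q* = 2501.
The floor of 1054 is above the equilibrium price 410, so it binds.
At p = 1054: qd = 3321 - 2·1054 = 1213 and qs = 7·1054 - 369 = 7009.
Quantity traded falls to 1213. At q = 1213 the demand price is (3321 - 1213)/2 = 1054 and the supply price is (369 + 1213)/7 = 226.
Deadweight loss = ½ · (1054 - 226) · (2501 - 1213) = ½ · 828 · 1288 = 533232.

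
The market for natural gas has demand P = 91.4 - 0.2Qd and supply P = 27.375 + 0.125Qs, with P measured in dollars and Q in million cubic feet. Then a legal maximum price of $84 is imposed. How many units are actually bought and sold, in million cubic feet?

Rearranging demand gives Qd = 457 - 5P; rearranging supply gives Qs = 8P - 219. In a free market, 457 - 5P = 8P - 219 gives the equilibrium P* = 52, Q* = 197.
Since 84 is above P* = 52, the ceiling does not bind and the free-market outcome prevails.

197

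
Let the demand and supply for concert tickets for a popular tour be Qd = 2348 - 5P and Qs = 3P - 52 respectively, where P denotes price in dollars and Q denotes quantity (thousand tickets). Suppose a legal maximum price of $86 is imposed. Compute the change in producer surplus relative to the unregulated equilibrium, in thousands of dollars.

-112778

Without the control the market clears where 2348 - 5P = 3P - 52, i.e. P* = 300 and Q* = 848.
Since 86 < 300, the ceiling is binding.
At P = 86: Qd = 2348 - 5·86 = 1918 and Qs = 3·86 - 52 = 206.
Producer surplus without the control is ½ · (300 - 52/3) · 848 = 359552/3.
With the ceiling, producers sell 206 units at 86, so PS = ½ · (86 - 52/3) · 206 = 21218/3.
Change in producer surplus = 21218/3 - 359552/3 = -112778.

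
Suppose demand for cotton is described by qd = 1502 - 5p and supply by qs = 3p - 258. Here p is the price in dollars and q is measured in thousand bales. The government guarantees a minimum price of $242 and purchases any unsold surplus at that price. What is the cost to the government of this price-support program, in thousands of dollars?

42592

Without the control the market clears where 1502 - 5p = 3p - 258, i.e. p* = 220 and q* = 402.
The floor of 242 is above the equilibrium price 220, so it binds.
At p = 242: qd = 1502 - 5·242 = 292 and qs = 3·242 - 258 = 468.
Surplus = qs - qd = 176.
Government expenditure = surplus × support price = 176 × 242 = 42592.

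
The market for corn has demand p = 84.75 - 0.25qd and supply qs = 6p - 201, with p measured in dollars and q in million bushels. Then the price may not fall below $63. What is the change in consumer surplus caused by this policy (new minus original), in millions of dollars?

-945

Rearranging demand gives qd = 339 - 4p. Setting quantity demanded equal to quantity supplied, 339 - 4p = 6p - 201, gives p* = 54 and q* = 123.
Because the floor (63) lies above the market-clearing price, it is binding.
At p = 63: qd = 339 - 4·63 = 87 and qs = 6·63 - 201 = 177.
Consumer surplus without the control is ½ · (84.75 - 54) · 123 = 1891.125.
With the floor, consumers buy 87 units at 63, so CS = ½ · (84.75 - 63) · 87 = 946.125.
Change in consumer surplus = 946.125 - 1891.125 = -945.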